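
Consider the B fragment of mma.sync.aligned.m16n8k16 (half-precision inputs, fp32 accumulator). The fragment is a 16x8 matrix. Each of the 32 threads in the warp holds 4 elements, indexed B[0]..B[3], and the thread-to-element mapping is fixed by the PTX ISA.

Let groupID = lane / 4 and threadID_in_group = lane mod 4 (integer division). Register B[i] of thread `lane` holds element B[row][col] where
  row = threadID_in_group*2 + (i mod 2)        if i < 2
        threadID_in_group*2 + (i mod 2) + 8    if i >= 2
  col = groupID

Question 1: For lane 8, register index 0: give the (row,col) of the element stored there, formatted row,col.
lane 8->8/4=2, 8 mod 4=0
i=0  r:2·0+0+0->0  c:2

0,2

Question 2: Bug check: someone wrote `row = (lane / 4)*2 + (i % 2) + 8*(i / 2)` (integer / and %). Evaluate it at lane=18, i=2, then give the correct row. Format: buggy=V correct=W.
`(lane / 4)*2 + (i % 2) + 8*(i / 2)`[18,2]->16
L=18->g=18>>2=4, t=18&3=2
[2]->row 2·2+0+8=12  col g=4
row: 16 vs 12

buggy=16 correct=12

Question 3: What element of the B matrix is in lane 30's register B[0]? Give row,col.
30: g=7,t=2
[0] (2*2+0+0,7) = (4,7)

4,7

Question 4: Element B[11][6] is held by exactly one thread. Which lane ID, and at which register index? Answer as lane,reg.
c: 6->gid=6  r: 11->r8=1,tid=1,i&1=1
L=6*4+1=25  i=1*2+1=3

25,3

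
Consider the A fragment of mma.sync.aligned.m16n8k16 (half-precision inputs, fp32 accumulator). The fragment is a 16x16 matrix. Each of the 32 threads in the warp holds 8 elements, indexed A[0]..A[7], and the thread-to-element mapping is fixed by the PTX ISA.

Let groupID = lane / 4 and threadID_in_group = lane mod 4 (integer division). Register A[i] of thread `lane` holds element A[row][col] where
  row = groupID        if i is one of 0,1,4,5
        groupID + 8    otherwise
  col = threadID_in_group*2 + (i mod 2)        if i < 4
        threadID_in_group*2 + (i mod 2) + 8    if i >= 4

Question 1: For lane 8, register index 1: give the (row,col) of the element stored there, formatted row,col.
8: gr=2,th=0
[1] (2+0,0*2+1+0) = (2,1)

2,1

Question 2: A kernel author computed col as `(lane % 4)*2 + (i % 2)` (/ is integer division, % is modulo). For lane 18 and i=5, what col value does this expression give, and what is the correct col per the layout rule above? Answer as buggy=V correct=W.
buggy=5 correct=13

`(lane % 4)*2 + (i % 2)`[18,5]->5
18: g=4,t=2
[5] (4+0,2*2+1+8) = (4,13)
col: 5 vs 13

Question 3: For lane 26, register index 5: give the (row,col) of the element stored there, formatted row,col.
6,13

lane 26: gid=6 (26/4), tid=2 (26%4)
i=5: r=6+0=6, c=2*2+1+8=13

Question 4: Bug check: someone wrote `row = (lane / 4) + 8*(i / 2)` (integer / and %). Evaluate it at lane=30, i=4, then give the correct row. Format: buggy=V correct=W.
`(lane / 4) + 8*(i / 2)`[30,4]→23
30: G=7,T=2
[4] (7+0,2*2+0+8) = (7,12)
row: 23 vs 7

buggy=23 correct=7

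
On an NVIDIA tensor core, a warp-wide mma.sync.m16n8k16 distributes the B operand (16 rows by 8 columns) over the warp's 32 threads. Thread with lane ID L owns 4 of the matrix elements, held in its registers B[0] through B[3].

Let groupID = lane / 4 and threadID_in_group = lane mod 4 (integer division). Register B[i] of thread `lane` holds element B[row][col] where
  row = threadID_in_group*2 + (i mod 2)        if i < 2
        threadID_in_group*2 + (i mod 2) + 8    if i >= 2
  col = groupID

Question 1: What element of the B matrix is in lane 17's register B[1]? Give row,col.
3,4

17: g=4,t=1
[1] (1*2+1+0,4) = (3,4)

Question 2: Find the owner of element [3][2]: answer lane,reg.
9,1

c=2->g=2  r=3->rb=0,t=1,b0=1
L=2*4+1=9  i=0*2+1=1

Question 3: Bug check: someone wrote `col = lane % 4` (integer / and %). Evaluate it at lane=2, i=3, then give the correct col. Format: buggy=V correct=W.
buggy=2 correct=0

`lane % 4`[2,3]=>2
L=2=>grp=2>>2=0, tig=2&3=2
[3]=>row 2·2+1+8=13  col grp=0
col: 2 vs 0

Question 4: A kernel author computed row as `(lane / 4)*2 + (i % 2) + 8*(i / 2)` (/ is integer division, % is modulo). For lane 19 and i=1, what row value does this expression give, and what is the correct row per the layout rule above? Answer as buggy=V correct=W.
buggy=9 correct=7

`(lane / 4)*2 + (i % 2) + 8*(i / 2)`[19,1]→9
19: G=4,T=3
[1] (3*2+1+0,4) = (7,4)
row: 9 vs 7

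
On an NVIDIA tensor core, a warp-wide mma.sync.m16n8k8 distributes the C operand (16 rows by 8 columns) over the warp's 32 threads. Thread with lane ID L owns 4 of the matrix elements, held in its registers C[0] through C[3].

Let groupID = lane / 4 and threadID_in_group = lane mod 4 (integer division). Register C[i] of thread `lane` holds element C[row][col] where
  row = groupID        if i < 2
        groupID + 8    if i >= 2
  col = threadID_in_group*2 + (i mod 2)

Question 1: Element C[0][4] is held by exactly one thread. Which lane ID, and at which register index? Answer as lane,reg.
r:0=>grp=0,rB=0  c:4=>tig=2,lo=0
L=0*4+2=2  i=0*2+0=0

2,0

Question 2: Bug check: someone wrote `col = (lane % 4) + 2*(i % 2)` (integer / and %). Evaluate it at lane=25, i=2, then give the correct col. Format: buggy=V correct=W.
`(lane % 4) + 2*(i % 2)`[25,2]->1
25: gid=6,tid=1
[2] (6+8,1*2+0) = (14,2)
col: 1 vs 2

buggy=1 correct=2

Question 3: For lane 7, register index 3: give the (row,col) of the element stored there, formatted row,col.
9,7

L=7→G=7>>2=1, T=7&3=3
[3]→row 1+8=9  col 3·2+1=7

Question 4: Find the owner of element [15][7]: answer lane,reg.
31,3

r:15=>grp=7,rB=1  c:7=>tig=3,lo=1
L=7*4+3=31  i=1*2+1=3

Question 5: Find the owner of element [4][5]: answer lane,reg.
18,1

r=4->g=4,rb=0  c=5->t=2,b0=1
L=4*4+2=18  i=0*2+1=1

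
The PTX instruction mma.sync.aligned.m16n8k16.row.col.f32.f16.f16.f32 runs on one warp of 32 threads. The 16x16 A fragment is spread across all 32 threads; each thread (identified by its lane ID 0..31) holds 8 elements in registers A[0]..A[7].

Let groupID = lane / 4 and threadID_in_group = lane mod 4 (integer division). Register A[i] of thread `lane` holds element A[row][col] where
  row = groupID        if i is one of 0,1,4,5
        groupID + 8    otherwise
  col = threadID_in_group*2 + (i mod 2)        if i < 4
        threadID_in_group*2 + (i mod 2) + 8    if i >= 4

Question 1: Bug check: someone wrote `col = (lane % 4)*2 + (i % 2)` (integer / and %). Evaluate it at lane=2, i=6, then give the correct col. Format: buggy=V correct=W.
buggy=4 correct=12

`(lane % 4)*2 + (i % 2)`[2,6]->4
lane 2: g=0 (2/4), t=2 (2%4)
i=6: r=0+8=8, c=2*2+0+8=12
col: 4 vs 12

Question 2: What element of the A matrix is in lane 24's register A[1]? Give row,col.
6,1

24: gr=6,th=0
[1] (6+0,0*2+1+0) = (6,1)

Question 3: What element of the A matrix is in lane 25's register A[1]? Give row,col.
25: gr=6,th=1
[1] (6+0,1*2+1+0) = (6,3)

6,3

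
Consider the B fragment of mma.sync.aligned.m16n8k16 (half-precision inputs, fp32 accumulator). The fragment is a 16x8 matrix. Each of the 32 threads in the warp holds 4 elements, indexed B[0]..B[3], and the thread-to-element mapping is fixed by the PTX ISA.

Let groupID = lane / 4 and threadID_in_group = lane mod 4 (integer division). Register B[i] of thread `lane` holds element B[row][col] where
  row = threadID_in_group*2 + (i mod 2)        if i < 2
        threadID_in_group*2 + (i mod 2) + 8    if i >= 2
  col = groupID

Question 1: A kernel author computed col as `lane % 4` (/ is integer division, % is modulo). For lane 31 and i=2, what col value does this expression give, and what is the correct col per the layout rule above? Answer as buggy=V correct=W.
buggy=3 correct=7

`lane % 4`[31,2]=>3
31: grp=7,tig=3
[2] (3*2+0+8,7) = (14,7)
col: 3 vs 7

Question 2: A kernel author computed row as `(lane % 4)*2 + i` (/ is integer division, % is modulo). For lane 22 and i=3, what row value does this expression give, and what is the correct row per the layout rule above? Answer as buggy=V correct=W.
`(lane % 4)*2 + i`[22,3]⇒7
lane 22: gr=5 (22/4), th=2 (22%4)
i=3: r=2*2+1+8=13, c=gr=5
row: 7 vs 13

buggy=7 correct=13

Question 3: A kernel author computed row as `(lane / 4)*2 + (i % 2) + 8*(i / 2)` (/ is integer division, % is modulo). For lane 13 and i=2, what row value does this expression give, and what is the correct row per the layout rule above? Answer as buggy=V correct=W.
buggy=14 correct=10

`(lane / 4)*2 + (i % 2) + 8*(i / 2)`[13,2]->14
13: gid=3,tid=1
[2] (1*2+0+8,3) = (10,3)
row: 14 vs 10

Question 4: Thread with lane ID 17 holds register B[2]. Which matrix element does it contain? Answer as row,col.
lane 17->17/4=4, 17 mod 4=1
i=2  r:2·1+0+8->10  c:4

10,4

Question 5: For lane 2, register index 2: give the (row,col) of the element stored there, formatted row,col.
lane 2->2/4=0, 2 mod 4=2
i=2  r:2·2+0+8->12  c:0

12,0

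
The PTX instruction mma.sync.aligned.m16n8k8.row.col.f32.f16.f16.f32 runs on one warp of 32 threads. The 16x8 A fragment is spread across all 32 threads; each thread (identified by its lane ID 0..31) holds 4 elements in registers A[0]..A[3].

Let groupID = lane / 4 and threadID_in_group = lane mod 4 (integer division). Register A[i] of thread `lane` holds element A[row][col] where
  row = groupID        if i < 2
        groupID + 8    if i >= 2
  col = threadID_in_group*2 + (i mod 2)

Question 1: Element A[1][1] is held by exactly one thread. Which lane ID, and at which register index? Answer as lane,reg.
4,1

r:1=>grp=1,rB=0  c:1=>tig=0,lo=1
L=1*4+0=4  i=0*2+1=1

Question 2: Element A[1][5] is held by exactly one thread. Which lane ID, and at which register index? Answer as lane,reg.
6,1

r=1->g=1,rb=0  c=5->t=2,b0=1
L=1*4+2=6  i=0*2+1=1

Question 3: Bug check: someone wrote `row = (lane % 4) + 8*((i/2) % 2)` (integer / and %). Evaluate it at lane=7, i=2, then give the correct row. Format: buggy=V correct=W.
buggy=11 correct=9

`(lane % 4) + 8*((i/2) % 2)`[7,2]->11
L=7->gid=7>>2=1, tid=7&3=3
[2]->row 1+8=9  col 3·2+0=6
row: 11 vs 9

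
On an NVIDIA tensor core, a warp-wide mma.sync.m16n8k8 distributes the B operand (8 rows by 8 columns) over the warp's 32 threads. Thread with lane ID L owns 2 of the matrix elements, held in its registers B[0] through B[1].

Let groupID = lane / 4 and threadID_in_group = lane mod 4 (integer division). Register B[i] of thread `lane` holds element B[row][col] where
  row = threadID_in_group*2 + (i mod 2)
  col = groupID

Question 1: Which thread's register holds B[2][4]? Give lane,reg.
c=4->g=4  r=2->t=1,b0=0
L=4*4+1=17  i=0=0

17,0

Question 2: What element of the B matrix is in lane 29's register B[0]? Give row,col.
L=29⇒gr=29>>2=7, th=29&3=1
[0]⇒row 1·2+0=2  col gr=7

2,7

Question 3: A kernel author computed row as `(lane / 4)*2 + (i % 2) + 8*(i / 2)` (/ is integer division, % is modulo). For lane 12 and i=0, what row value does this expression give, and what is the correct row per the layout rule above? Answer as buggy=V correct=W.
`(lane / 4)*2 + (i % 2) + 8*(i / 2)`[12,0]→6
lane 12: G=3 (12/4), T=0 (12%4)
i=0: r=0*2+0=0, c=G=3
row: 6 vs 0

buggy=6 correct=0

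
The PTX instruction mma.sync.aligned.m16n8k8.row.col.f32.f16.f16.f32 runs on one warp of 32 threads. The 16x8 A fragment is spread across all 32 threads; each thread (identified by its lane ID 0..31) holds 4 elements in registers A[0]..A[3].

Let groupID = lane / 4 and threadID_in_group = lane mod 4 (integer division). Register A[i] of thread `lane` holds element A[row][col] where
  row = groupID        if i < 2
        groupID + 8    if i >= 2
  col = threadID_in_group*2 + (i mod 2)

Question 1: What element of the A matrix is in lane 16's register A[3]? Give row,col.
lane 16⇒16/4=4, 16 mod 4=0
i=3  r:4+8⇒12  c:2·0+1⇒1

12,1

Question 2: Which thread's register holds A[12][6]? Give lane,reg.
19,2

r=12→G=4,rhi=1  c=6→T=3,p=0
L=4*4+3=19  i=1*2+0=2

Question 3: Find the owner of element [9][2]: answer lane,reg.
5,2

r=9→G=1,rhi=1  c=2→T=1,p=0
L=1*4+1=5  i=1*2+0=2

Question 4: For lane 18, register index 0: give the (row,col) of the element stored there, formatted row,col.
4,4

lane 18=>18/4=4, 18 mod 4=2
i=0  r:4+0=>4  c:2·2+0=>4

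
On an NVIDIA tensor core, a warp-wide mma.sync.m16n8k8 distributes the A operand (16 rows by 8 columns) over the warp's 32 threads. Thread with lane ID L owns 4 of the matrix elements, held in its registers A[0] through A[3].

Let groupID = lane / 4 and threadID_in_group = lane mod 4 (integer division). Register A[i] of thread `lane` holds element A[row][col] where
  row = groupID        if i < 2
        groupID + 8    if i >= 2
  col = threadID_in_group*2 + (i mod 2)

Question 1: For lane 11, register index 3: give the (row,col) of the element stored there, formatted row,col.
lane 11: grp=2 (11/4), tig=3 (11%4)
i=3: r=2+8=10, c=3*2+1=7

10,7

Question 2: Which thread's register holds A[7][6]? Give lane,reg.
31,0

r: 7->gid=7,r8=0  c: 6->tid=3,i&1=0
L=7*4+3=31  i=0*2+0=0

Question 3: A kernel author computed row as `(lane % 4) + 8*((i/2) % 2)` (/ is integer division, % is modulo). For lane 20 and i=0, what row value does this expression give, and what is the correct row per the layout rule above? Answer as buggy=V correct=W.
buggy=0 correct=5

`(lane % 4) + 8*((i/2) % 2)`[20,0]->0
L=20->g=20>>2=5, t=20&3=0
[0]->row 5+0=5  col 0·2+0=0
row: 0 vs 5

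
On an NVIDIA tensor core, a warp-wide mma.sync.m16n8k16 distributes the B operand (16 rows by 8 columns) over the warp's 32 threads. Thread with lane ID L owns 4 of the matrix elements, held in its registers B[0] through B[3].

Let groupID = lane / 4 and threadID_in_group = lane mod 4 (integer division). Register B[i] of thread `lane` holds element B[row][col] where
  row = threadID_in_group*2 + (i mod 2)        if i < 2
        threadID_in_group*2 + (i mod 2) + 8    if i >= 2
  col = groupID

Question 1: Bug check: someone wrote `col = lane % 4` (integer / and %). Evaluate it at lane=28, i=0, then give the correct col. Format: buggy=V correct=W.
`lane % 4`[28,0]->0
lane 28->28/4=7, 28 mod 4=0
i=0  r:2·0+0+0->0  c:7
col: 0 vs 7

buggy=0 correct=7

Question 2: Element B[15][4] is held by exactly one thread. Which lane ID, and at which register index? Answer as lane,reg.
c: 4->gid=4  r: 15->r8=1,tid=3,i&1=1
L=4*4+3=19  i=1*2+1=3

19,3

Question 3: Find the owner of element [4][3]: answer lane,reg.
c=3->g=3  r=4->rb=0,t=2,b0=0
L=3*4+2=14  i=0*2+0=0

14,0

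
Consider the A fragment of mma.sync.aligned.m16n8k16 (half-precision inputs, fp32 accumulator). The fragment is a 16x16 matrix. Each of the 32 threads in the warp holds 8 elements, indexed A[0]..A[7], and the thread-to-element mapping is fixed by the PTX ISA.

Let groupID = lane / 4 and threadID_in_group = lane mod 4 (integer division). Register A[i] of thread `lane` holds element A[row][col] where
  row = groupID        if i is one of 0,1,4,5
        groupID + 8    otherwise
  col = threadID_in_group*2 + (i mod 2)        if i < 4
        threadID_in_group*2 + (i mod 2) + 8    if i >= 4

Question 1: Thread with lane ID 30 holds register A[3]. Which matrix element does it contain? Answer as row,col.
lane 30⇒30/4=7, 30 mod 4=2
i=3  r:7+8⇒15  c:2·2+1+0⇒5

15,5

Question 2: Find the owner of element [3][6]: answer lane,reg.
r: 3->gid=3,r8=0  c: 6->c8=0,tid=3,i&1=0
L=3*4+3=15  i=0*4+0*2+0=0

15,0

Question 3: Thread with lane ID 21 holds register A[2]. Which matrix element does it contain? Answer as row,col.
13,2

L=21=>grp=21>>2=5, tig=21&3=1
[2]=>row 5+8=13  col 1·2+0+0=2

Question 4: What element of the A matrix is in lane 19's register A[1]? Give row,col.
19: gr=4,th=3
[1] (4+0,3*2+1+0) = (4,7)

4,7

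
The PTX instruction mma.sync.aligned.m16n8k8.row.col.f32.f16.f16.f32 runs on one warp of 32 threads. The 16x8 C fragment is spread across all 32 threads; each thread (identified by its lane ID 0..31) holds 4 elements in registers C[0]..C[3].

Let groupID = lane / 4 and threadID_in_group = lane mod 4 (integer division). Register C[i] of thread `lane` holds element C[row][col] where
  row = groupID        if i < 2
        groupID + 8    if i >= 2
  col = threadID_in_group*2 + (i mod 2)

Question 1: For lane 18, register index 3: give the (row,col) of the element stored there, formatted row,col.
12,5

lane 18: G=4 (18/4), T=2 (18%4)
i=3: r=4+8=12, c=2*2+1=5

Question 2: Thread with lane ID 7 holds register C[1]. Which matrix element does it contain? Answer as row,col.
1,7

lane 7: g=1 (7/4), t=3 (7%4)
i=1: r=1+0=1, c=3*2+1=7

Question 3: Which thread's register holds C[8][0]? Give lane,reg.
r=8->g=0,rb=1  c=0->t=0,b0=0
L=0*4+0=0  i=1*2+0=2

0,2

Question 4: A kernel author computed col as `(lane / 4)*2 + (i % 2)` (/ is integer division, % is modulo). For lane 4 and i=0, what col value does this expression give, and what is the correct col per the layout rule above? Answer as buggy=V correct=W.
`(lane / 4)*2 + (i % 2)`[4,0]->2
4: g=1,t=0
[0] (1+0,0*2+0) = (1,0)
col: 2 vs 0

buggy=2 correct=0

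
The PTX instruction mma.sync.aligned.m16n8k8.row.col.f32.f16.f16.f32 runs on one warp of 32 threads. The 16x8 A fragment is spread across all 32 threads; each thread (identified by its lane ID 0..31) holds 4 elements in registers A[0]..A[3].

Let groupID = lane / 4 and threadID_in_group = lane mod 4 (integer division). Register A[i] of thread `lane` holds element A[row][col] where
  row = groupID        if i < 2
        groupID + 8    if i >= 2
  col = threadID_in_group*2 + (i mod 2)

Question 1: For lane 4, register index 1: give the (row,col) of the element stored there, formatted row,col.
1,1

4: G=1,T=0
[1] (1+0,0*2+1) = (1,1)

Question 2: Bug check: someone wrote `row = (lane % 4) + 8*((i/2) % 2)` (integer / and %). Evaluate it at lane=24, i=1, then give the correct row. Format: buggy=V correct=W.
buggy=0 correct=6

`(lane % 4) + 8*((i/2) % 2)`[24,1]->0
L=24->g=24>>2=6, t=24&3=0
[1]->row 6+0=6  col 0·2+1=1
row: 0 vs 6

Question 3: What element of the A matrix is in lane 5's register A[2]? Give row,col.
9,2

5: G=1,T=1
[2] (1+8,1*2+0) = (9,2)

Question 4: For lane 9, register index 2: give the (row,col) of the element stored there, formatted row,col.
10,2

9: gid=2,tid=1
[2] (2+8,1*2+0) = (10,2)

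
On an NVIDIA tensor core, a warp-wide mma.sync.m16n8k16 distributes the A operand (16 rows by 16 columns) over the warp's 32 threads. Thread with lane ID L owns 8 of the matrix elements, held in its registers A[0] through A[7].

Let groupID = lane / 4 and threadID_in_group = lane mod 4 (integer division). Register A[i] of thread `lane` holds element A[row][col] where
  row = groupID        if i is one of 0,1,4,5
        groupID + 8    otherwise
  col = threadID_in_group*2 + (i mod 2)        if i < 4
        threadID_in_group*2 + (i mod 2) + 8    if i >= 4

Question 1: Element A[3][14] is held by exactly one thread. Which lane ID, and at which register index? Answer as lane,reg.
15,4

r=3→G=3,rhi=0  c=14→chi=1,T=3,p=0
L=3*4+3=15  i=1*4+0*2+0=4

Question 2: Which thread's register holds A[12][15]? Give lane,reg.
r=12→G=4,rhi=1  c=15→chi=1,T=3,p=1
L=4*4+3=19  i=1*4+1*2+1=7

19,7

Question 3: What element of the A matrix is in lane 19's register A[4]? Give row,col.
4,14

lane 19→19/4=4, 19 mod 4=3
i=4  r:4+0→4  c:2·3+0+8→14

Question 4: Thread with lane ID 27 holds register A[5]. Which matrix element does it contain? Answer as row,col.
27: gid=6,tid=3
[5] (6+0,3*2+1+8) = (6,15)

6,15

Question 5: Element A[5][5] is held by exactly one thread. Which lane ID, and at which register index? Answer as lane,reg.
22,1

r=5->g=5,rb=0  c=5->cb=0,t=2,b0=1
L=5*4+2=22  i=0*4+0*2+1=1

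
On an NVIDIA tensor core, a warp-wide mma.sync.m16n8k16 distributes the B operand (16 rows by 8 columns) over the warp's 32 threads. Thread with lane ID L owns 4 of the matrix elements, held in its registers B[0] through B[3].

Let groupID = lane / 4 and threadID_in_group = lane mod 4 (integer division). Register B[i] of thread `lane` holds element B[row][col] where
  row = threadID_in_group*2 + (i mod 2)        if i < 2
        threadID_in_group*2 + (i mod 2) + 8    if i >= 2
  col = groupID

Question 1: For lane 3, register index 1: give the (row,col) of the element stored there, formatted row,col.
7,0

lane 3: gr=0 (3/4), th=3 (3%4)
i=1: r=3*2+1+0=7, c=gr=0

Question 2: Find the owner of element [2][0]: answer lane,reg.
c:0=>grp=0  r:2=>rB=0,tig=1,lo=0
L=0*4+1=1  i=0*2+0=0

1,0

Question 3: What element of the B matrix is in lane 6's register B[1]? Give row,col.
5,1

6: gid=1,tid=2
[1] (2*2+1+0,1) = (5,1)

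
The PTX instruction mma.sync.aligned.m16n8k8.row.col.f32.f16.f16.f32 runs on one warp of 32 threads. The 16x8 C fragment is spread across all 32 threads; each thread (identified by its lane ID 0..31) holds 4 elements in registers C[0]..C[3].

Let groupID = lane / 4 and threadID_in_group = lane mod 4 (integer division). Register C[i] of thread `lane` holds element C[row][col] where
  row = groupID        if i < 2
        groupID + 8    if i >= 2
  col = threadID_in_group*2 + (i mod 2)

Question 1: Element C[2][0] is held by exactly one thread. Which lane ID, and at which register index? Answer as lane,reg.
8,0

r=2→G=2,rhi=0  c=0→T=0,p=0
L=2*4+0=8  i=0*2+0=0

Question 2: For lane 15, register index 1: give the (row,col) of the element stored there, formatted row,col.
lane 15: grp=3 (15/4), tig=3 (15%4)
i=1: r=3+0=3, c=3*2+1=7

3,7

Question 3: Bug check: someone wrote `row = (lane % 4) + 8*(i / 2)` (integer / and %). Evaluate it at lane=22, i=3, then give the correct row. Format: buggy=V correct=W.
buggy=10 correct=13

`(lane % 4) + 8*(i / 2)`[22,3]->10
lane 22->22/4=5, 22 mod 4=2
i=3  r:5+8->13  c:2·2+1->5
row: 10 vs 13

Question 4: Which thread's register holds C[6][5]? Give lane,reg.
26,1

r:6=>grp=6,rB=0  c:5=>tig=2,lo=1
L=6*4+2=26  i=0*2+1=1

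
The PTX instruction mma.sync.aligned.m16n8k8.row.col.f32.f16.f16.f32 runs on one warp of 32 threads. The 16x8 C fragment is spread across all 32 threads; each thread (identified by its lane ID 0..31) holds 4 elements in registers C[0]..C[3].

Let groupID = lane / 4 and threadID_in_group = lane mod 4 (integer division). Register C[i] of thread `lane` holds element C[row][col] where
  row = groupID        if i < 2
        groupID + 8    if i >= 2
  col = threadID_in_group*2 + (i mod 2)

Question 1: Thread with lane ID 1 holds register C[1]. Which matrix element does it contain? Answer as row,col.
0,3

lane 1->1/4=0, 1 mod 4=1
i=1  r:0+0->0  c:2·1+1->3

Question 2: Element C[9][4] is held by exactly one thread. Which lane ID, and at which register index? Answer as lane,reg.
r=9→G=1,rhi=1  c=4→T=2,p=0
L=1*4+2=6  i=1*2+0=2

6,2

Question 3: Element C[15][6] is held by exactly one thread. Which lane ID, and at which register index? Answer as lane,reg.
r: 15->gid=7,r8=1  c: 6->tid=3,i&1=0
L=7*4+3=31  i=1*2+0=2

31,2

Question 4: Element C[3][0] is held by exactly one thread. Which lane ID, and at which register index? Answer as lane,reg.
r=3→G=3,rhi=0  c=0→T=0,p=0
L=3*4+0=12  i=0*2+0=0

12,0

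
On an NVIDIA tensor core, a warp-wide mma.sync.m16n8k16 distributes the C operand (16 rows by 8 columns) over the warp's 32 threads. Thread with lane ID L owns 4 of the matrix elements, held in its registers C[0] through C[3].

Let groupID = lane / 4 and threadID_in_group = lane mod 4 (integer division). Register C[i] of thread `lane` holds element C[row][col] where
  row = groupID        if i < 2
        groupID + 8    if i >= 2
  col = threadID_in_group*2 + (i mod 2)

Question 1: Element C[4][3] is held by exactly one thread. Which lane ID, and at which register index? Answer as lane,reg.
17,1

r=4->g=4,rb=0  c=3->t=1,b0=1
L=4*4+1=17  i=0*2+1=1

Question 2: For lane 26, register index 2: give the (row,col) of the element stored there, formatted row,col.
14,4

L=26->gid=26>>2=6, tid=26&3=2
[2]->row 6+8=14  col 2·2+0=4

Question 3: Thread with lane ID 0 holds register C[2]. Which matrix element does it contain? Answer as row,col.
8,0

0: G=0,T=0
[2] (0+8,0*2+0) = (8,0)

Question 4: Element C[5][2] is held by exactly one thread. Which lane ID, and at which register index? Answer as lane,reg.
r=5→G=5,rhi=0  c=2→T=1,p=0
L=5*4+1=21  i=0*2+0=0

21,0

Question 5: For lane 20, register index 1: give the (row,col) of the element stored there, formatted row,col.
5,1

20: gr=5,th=0
[1] (5+0,0*2+1) = (5,1)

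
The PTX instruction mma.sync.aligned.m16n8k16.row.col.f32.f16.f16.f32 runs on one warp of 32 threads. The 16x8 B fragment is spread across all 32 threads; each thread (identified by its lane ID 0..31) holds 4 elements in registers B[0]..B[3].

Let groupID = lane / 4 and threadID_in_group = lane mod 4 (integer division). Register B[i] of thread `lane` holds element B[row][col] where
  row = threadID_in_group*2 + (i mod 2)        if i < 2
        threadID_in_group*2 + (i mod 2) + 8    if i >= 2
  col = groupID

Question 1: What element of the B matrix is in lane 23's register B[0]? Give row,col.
23: g=5,t=3
[0] (3*2+0+0,5) = (6,5)

6,5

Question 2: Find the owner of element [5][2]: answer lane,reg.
10,1

c: 2->gid=2  r: 5->r8=0,tid=2,i&1=1
L=2*4+2=10  i=0*2+1=1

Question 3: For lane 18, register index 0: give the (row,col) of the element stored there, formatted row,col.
4,4

18: G=4,T=2
[0] (2*2+0+0,4) = (4,4)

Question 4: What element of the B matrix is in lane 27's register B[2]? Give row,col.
27: grp=6,tig=3
[2] (3*2+0+8,6) = (14,6)

14,6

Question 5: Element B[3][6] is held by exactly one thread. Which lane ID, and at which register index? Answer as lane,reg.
c:6=>grp=6  r:3=>rB=0,tig=1,lo=1
L=6*4+1=25  i=0*2+1=1

25,1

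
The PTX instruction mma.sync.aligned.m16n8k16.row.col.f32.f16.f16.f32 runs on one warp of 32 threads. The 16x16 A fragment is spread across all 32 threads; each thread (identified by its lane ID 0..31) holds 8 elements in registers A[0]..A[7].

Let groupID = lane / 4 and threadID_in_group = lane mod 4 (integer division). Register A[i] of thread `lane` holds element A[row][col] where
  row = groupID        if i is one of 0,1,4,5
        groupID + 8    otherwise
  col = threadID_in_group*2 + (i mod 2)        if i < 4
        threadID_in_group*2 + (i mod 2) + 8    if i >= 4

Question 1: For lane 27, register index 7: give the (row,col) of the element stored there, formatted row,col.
14,15

27: G=6,T=3
[7] (6+8,3*2+1+8) = (14,15)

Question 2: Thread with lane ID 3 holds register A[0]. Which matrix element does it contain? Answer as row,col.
0,6

lane 3: gid=0 (3/4), tid=3 (3%4)
i=0: r=0+0=0, c=3*2+0+0=6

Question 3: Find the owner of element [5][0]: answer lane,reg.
r=5⇒gr=5,Rb=0  c=0⇒Cb=0,th=0,odd=0
L=5*4+0=20  i=0*4+0*2+0=0

20,0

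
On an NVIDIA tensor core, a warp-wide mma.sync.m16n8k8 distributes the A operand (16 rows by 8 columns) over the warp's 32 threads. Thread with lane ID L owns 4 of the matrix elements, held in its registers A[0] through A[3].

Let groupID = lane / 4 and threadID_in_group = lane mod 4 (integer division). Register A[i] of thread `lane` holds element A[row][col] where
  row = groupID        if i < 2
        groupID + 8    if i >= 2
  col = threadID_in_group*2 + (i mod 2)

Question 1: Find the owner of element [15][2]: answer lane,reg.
29,2

r:15=>grp=7,rB=1  c:2=>tig=1,lo=0
L=7*4+1=29  i=1*2+0=2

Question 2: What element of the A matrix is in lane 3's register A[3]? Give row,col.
lane 3->3/4=0, 3 mod 4=3
i=3  r:0+8->8  c:2·3+1->7

8,7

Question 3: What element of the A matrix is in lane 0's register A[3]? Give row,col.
8,1

0: g=0,t=0
[3] (0+8,0*2+1) = (8,1)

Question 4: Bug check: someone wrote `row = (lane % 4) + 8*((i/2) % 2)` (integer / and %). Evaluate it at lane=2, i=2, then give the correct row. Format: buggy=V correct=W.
`(lane % 4) + 8*((i/2) % 2)`[2,2]⇒10
lane 2⇒2/4=0, 2 mod 4=2
i=2  r:0+8⇒8  c:2·2+0⇒4
row: 10 vs 8

buggy=10 correct=8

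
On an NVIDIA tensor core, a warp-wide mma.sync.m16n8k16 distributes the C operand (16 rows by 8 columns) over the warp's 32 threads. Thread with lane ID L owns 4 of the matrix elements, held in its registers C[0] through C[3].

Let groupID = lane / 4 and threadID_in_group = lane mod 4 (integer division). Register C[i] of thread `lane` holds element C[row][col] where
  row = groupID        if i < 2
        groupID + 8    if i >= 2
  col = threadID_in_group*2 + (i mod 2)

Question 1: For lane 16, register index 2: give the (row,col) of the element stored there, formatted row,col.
12,0

lane 16: g=4 (16/4), t=0 (16%4)
i=2: r=4+8=12, c=0*2+0=0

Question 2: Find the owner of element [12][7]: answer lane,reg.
r=12->g=4,rb=1  c=7->t=3,b0=1
L=4*4+3=19  i=1*2+1=3

19,3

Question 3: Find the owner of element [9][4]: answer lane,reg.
6,2

r=9⇒gr=1,Rb=1  c=4⇒th=2,odd=0
L=1*4+2=6  i=1*2+0=2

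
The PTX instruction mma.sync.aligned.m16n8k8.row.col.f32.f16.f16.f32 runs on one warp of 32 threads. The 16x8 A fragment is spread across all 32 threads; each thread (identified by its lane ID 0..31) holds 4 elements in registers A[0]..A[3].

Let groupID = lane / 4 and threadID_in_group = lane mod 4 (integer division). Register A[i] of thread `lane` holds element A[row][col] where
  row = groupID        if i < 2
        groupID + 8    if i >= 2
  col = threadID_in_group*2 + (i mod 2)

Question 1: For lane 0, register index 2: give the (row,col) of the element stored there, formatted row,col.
0: grp=0,tig=0
[2] (0+8,0*2+0) = (8,0)

8,0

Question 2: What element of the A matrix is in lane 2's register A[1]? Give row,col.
0,5

lane 2⇒2/4=0, 2 mod 4=2
i=1  r:0+0⇒0  c:2·2+1⇒5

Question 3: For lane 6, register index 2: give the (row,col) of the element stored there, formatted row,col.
lane 6->6/4=1, 6 mod 4=2
i=2  r:1+8->9  c:2·2+0->4

9,4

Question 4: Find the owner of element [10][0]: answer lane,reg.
8,2

r=10->g=2,rb=1  c=0->t=0,b0=0
L=2*4+0=8  i=1*2+0=2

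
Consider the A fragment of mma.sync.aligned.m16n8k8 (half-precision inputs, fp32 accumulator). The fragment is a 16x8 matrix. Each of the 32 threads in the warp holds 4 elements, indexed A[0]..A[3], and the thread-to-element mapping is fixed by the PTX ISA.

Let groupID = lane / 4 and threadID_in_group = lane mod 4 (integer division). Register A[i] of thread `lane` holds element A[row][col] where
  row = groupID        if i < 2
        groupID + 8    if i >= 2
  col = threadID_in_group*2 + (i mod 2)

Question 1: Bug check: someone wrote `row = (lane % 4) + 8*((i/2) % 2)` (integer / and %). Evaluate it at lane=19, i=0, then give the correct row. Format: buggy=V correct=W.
buggy=3 correct=4

`(lane % 4) + 8*((i/2) % 2)`[19,0]->3
lane 19->19/4=4, 19 mod 4=3
i=0  r:4+0->4  c:2·3+0->6
row: 3 vs 4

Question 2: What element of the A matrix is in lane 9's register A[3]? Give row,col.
9: gr=2,th=1
[3] (2+8,1*2+1) = (10,3)

10,3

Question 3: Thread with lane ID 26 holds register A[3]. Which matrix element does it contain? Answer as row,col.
14,5

lane 26: gr=6 (26/4), th=2 (26%4)
i=3: r=6+8=14, c=2*2+1=5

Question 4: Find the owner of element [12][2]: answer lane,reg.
17,2

r=12→G=4,rhi=1  c=2→T=1,p=0
L=4*4+1=17  i=1*2+0=2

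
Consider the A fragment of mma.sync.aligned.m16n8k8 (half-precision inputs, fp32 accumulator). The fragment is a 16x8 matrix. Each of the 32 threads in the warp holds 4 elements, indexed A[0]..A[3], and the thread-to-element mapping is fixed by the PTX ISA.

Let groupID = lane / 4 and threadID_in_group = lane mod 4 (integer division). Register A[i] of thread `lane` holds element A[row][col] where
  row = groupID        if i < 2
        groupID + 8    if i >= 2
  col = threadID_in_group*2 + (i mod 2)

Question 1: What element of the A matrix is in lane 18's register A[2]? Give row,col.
lane 18: gid=4 (18/4), tid=2 (18%4)
i=2: r=4+8=12, c=2*2+0=4

12,4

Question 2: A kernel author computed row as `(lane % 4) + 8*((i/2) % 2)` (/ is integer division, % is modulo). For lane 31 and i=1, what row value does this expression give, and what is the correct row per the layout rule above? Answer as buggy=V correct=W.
`(lane % 4) + 8*((i/2) % 2)`[31,1]->3
31: g=7,t=3
[1] (7+0,3*2+1) = (7,7)
row: 3 vs 7

buggy=3 correct=7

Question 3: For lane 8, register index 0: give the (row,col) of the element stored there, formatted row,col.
2,0

8: gr=2,th=0
[0] (2+0,0*2+0) = (2,0)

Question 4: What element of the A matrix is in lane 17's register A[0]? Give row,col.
4,2

lane 17: G=4 (17/4), T=1 (17%4)
i=0: r=4+0=4, c=1*2+0=2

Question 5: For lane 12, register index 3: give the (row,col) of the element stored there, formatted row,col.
12: G=3,T=0
[3] (3+8,0*2+1) = (11,1)

11,1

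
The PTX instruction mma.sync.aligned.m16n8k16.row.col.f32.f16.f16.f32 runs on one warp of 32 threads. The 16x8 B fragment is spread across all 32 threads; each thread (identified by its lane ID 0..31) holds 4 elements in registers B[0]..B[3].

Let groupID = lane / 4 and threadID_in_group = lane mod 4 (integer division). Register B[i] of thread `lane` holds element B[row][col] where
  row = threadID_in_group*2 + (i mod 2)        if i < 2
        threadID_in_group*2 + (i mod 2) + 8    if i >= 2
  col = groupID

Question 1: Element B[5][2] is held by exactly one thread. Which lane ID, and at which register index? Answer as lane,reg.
c=2⇒gr=2  r=5⇒Rb=0,th=2,odd=1
L=2*4+2=10  i=0*2+1=1

10,1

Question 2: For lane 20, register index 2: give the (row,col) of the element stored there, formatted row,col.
8,5

20: gid=5,tid=0
[2] (0*2+0+8,5) = (8,5)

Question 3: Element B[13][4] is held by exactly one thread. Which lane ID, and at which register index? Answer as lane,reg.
18,3

c=4->g=4  r=13->rb=1,t=2,b0=1
L=4*4+2=18  i=1*2+1=3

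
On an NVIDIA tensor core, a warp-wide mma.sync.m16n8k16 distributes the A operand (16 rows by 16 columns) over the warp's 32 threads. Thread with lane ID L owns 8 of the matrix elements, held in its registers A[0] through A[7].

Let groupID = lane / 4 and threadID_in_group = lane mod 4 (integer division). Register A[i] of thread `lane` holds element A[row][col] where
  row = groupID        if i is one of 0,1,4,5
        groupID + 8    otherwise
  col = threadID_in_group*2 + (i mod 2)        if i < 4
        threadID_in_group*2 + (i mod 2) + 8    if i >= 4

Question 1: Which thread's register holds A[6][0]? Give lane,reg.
r=6->g=6,rb=0  c=0->cb=0,t=0,b0=0
L=6*4+0=24  i=0*4+0*2+0=0

24,0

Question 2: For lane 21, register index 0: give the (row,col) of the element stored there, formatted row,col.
5,2

lane 21⇒21/4=5, 21 mod 4=1
i=0  r:5+0⇒5  c:2·1+0+0⇒2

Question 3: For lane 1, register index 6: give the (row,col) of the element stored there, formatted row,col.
8,10

1: g=0,t=1
[6] (0+8,1*2+0+8) = (8,10)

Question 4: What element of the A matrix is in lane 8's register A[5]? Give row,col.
2,9

lane 8->8/4=2, 8 mod 4=0
i=5  r:2+0->2  c:2·0+1+8->9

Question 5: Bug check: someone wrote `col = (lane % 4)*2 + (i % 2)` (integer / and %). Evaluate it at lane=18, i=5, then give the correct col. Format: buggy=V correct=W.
`(lane % 4)*2 + (i % 2)`[18,5]⇒5
L=18⇒gr=18>>2=4, th=18&3=2
[5]⇒row 4+0=4  col 2·2+1+8=13
col: 5 vs 13

buggy=5 correct=13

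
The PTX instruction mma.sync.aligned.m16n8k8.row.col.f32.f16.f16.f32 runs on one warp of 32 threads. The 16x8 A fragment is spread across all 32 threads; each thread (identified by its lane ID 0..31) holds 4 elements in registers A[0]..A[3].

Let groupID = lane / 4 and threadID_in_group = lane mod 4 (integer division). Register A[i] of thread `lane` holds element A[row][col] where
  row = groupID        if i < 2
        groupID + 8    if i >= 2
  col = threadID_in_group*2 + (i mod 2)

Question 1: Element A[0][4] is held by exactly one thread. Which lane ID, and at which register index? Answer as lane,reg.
r=0->g=0,rb=0  c=4->t=2,b0=0
L=0*4+2=2  i=0*2+0=0

2,0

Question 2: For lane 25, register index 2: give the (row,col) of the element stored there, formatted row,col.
14,2

lane 25: g=6 (25/4), t=1 (25%4)
i=2: r=6+8=14, c=1*2+0=2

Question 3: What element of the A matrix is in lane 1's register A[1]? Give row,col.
lane 1: gid=0 (1/4), tid=1 (1%4)
i=1: r=0+0=0, c=1*2+1=3

0,3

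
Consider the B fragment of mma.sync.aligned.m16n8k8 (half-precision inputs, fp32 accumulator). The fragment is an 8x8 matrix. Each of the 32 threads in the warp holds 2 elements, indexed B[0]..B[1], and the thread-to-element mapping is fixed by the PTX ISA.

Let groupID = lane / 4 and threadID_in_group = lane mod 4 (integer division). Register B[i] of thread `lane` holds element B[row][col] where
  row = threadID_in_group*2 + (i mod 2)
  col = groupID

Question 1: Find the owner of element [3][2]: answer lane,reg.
c: 2->gid=2  r: 3->tid=1,i&1=1
L=2*4+1=9  i=1=1

9,1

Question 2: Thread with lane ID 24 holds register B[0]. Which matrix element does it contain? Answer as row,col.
0,6

24: g=6,t=0
[0] (0*2+0,6) = (0,6)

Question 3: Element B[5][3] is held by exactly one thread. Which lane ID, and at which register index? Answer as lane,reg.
c=3⇒gr=3  r=5⇒th=2,odd=1
L=3*4+2=14  i=1=1

14,1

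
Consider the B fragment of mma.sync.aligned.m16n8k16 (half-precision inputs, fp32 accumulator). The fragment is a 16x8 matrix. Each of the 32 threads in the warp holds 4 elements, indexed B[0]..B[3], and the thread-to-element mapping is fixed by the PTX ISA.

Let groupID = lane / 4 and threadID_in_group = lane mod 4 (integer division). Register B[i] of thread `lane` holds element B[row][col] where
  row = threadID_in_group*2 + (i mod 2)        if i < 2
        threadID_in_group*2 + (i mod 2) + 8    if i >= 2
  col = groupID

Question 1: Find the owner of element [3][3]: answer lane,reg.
13,1

c: 3->gid=3  r: 3->r8=0,tid=1,i&1=1
L=3*4+1=13  i=0*2+1=1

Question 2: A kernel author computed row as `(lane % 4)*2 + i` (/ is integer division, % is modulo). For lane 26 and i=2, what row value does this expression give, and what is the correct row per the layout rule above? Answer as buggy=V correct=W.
buggy=6 correct=12

`(lane % 4)*2 + i`[26,2]→6
26: G=6,T=2
[2] (2*2+0+8,6) = (12,6)
row: 6 vs 12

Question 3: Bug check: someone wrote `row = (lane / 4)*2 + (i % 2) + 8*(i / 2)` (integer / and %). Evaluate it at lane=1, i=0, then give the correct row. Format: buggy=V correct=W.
buggy=0 correct=2

`(lane / 4)*2 + (i % 2) + 8*(i / 2)`[1,0]->0
L=1->gid=1>>2=0, tid=1&3=1
[0]->row 1·2+0+0=2  col gid=0
row: 0 vs 2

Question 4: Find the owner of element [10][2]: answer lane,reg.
9,2

c:2=>grp=2  r:10=>rB=1,tig=1,lo=0
L=2*4+1=9  i=1*2+0=2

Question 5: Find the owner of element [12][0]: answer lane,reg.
2,2

c=0→G=0  r=12→rhi=1,T=2,p=0
L=0*4+2=2  i=1*2+0=2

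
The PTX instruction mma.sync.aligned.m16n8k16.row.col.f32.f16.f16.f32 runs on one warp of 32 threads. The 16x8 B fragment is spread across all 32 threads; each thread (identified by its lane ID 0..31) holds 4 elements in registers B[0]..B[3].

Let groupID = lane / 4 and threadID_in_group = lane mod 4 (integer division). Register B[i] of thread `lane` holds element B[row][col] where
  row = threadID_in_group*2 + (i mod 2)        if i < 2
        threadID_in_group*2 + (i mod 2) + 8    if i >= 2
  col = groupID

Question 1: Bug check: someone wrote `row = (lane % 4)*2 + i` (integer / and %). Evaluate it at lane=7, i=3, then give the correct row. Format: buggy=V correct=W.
`(lane % 4)*2 + i`[7,3]⇒9
7: gr=1,th=3
[3] (3*2+1+8,1) = (15,1)
row: 9 vs 15

buggy=9 correct=15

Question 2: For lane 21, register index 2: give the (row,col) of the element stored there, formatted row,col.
21: g=5,t=1
[2] (1*2+0+8,5) = (10,5)

10,5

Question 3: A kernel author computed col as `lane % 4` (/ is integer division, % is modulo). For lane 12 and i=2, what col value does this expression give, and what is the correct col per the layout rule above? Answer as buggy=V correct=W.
`lane % 4`[12,2]=>0
lane 12: grp=3 (12/4), tig=0 (12%4)
i=2: r=0*2+0+8=8, c=grp=3
col: 0 vs 3

buggy=0 correct=3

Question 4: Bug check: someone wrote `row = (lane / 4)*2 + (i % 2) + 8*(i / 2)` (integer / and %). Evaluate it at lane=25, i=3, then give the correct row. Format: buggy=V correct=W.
`(lane / 4)*2 + (i % 2) + 8*(i / 2)`[25,3]⇒21
L=25⇒gr=25>>2=6, th=25&3=1
[3]⇒row 1·2+1+8=11  col gr=6
row: 21 vs 11

buggy=21 correct=11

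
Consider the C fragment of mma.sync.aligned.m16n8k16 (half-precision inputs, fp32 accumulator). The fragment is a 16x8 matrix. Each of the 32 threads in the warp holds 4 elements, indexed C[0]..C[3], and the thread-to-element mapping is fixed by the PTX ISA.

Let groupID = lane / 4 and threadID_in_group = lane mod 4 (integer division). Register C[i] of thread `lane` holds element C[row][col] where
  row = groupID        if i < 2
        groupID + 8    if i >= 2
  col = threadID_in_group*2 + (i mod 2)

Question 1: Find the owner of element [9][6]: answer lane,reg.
r=9⇒gr=1,Rb=1  c=6⇒th=3,odd=0
L=1*4+3=7  i=1*2+0=2

7,2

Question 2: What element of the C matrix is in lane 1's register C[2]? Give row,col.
8,2

L=1→G=1>>2=0, T=1&3=1
[2]→row 0+8=8  col 1·2+0=2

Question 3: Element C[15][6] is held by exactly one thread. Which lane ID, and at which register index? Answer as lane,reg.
r=15→G=7,rhi=1  c=6→T=3,p=0
L=7*4+3=31  i=1*2+0=2

31,2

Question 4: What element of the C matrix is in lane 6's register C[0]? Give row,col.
1,4

6: g=1,t=2
[0] (1+0,2*2+0) = (1,4)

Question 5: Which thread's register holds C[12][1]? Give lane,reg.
16,3

r:12=>grp=4,rB=1  c:1=>tig=0,lo=1
L=4*4+0=16  i=1*2+1=3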